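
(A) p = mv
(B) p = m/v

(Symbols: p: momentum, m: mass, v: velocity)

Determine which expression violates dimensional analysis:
(B)

(A) p = mv: LHS [L M T^-1], RHS [L M T^-1] ✓
(B) p = m/v: LHS [L M T^-1], RHS [L^-1 M T] ✗

Expression (B) p = m/v is dimensionally incorrect.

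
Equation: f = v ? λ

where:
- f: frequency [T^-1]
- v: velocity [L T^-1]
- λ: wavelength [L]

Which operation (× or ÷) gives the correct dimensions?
division (÷): f = v ÷ λ

f [T^-1]; v [L T^-1]; λ [L].
v × λ → [L^2 T^-1] ✗
v ÷ λ → [T^-1] ✓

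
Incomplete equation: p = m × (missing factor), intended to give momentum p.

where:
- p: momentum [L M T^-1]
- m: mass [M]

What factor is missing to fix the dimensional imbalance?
v (velocity), dimensions [L T^-1]

p has dimensions [L M T^-1] and m has dimensions [M].
The missing factor must have dimensions [L M T^-1] / [M] = [L T^-1], i.e. velocity (v).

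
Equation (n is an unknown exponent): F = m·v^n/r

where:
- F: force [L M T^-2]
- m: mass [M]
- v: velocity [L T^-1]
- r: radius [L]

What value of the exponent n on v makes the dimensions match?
n = 2

F has dimensions [L M T^-2]; v has dimensions [L T^-1].
The rest of the RHS has dimensions [L^-1 M], so v^n must supply [L^2 T^-2].
With n = 2: m·v^2/r has dimensions [L M T^-2], matching the LHS ✓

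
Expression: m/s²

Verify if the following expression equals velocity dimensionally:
No

The expression m/s² has dimensions [L T^-2], but velocity has dimensions [L T^-1].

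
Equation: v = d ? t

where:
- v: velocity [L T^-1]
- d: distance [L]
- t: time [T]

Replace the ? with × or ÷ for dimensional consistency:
division (÷): v = d ÷ t

v [L T^-1]; d [L]; t [T].
d × t → [L T] ✗
d ÷ t → [L T^-1] ✓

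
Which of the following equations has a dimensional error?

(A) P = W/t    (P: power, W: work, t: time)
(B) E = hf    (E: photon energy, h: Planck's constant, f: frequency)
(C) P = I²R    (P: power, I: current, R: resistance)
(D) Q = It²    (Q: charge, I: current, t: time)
(D) Q = It²

The equation (D) Q = It² is dimensionally incorrect.

LHS (Q): [I T]
RHS (It²): [I T^2] ✗

The dimensions do not match. The other three equations balance.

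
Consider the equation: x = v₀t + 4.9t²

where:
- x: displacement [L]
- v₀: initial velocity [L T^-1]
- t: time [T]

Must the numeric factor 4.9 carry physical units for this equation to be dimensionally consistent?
Yes

x has dimensions [L], while t² alone has dimensions [T^2]. For the equation to balance, the factor 4.9 must carry dimensions [L T^-2] — it is a dimensional constant (a numerical value of a physical quantity with its units suppressed), not a pure number.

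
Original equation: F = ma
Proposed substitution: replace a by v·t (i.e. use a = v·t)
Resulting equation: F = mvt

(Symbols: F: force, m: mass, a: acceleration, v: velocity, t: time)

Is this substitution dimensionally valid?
No

[a] = [L T^-2] and [v·t] = [L]. These differ, so the substitution replaces a quantity by one of different dimensions and the result F = mvt has LHS [L M T^-2] vs RHS [L M] — inconsistent.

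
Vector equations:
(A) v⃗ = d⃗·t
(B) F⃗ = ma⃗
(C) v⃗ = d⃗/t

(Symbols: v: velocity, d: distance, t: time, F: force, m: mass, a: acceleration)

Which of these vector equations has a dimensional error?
(A) v⃗ = d⃗·t

(A) v⃗ = d⃗·t: LHS [L T^-1], RHS [L T] ✗ — velocity is displacement per time; should be d⃗/t
(B) F⃗ = ma⃗: LHS [L M T^-2], RHS [L M T^-2] ✓ — Force and acceleration are vectors, mass is a scalar
(C) v⃗ = d⃗/t: LHS [L T^-1], RHS [L T^-1] ✓ — displacement (vector) divided by time (scalar)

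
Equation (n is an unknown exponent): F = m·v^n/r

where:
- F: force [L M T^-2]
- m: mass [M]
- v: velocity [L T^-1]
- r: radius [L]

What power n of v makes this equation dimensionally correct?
n = 2

F has dimensions [L M T^-2]; v has dimensions [L T^-1].
The rest of the RHS has dimensions [L^-1 M], so v^n must supply [L^2 T^-2].
With n = 2: m·v^2/r has dimensions [L M T^-2], matching the LHS ✓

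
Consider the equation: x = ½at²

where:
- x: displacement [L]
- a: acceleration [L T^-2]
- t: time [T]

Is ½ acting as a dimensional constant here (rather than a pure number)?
No

x has dimensions [L] and at² already has dimensions [L], so the equation balances without ½ contributing any dimensions. ½ is a pure (dimensionless) number; changing or removing it would not affect dimensional consistency.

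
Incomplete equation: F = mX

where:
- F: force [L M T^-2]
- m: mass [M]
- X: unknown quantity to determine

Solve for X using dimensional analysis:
X = a (acceleration), dimensions [L T^-2]

F has dimensions [L M T^-2]; the rest of the RHS (m) has dimensions [M].
So X must have dimensions [L T^-2] — X = a (acceleration).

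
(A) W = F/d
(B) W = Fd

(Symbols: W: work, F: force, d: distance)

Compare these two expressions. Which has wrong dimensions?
(A)

(A) W = F/d: LHS [L^2 M T^-2], RHS [M T^-2] ✗
(B) W = Fd: LHS [L^2 M T^-2], RHS [L^2 M T^-2] ✓

Expression (A) W = F/d is dimensionally incorrect.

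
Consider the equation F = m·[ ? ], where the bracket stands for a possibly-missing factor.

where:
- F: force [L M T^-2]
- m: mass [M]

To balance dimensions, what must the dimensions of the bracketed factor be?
[L T^-2] — acceleration (e.g. a)

F has dimensions [L M T^-2]; m has dimensions [M].
The bracketed factor must supply [L M T^-2] / [M] = [L T^-2].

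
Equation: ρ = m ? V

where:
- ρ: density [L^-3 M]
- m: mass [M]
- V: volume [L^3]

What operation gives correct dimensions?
division (÷): ρ = m ÷ V

ρ [L^-3 M]; m [M]; V [L^3].
m × V → [L^3 M] ✗
m ÷ V → [L^-3 M] ✓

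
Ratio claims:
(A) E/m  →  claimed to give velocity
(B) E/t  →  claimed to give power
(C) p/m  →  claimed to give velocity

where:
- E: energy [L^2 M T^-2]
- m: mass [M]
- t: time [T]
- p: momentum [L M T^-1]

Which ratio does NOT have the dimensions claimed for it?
(A) E/m does not give velocity

(A) E/m: [L^2 T^-2] ≠ velocity [L T^-1] ✗
(B) E/t: [L^2 M T^-3] = power [L^2 M T^-3] ✓
(C) p/m: [L T^-1] = velocity [L T^-1] ✓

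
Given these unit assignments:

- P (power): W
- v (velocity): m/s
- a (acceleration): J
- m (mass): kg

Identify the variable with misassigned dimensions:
a

The variable a (acceleration) should have units m/s², not J.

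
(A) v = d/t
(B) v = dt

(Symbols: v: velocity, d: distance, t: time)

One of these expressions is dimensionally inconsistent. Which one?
(B)

(A) v = d/t: LHS [L T^-1], RHS [L T^-1] ✓
(B) v = dt: LHS [L T^-1], RHS [L T] ✗

Expression (B) v = dt is dimensionally incorrect.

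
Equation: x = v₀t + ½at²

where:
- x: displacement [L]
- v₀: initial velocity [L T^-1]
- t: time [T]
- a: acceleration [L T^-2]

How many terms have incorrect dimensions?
0

LHS x: [L]
- v₀t: [L] ✓
- ½at²: [L] ✓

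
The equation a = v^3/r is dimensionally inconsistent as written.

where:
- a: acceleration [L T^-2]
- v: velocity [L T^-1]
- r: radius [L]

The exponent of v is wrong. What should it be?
The exponent of v should be 2: a = v^2/r

The LHS a has dimensions [L T^-2]; v has dimensions [L T^-1].
As written, the RHS v^3/r (exponent 3 on v) has dimensions [L^2 T^-3], which does not match.
With exponent 2, the RHS v^2/r has dimensions [L T^-2], matching the LHS.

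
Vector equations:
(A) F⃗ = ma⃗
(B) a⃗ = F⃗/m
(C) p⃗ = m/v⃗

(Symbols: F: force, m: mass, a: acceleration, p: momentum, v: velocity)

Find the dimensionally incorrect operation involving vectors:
(C) p⃗ = m/v⃗

(A) F⃗ = ma⃗: LHS [L M T^-2], RHS [L M T^-2] ✓ — Force and acceleration are vectors, mass is a scalar
(B) a⃗ = F⃗/m: LHS [L T^-2], RHS [L T^-2] ✓ — force (vector) divided by mass (scalar)
(C) p⃗ = m/v⃗: LHS [L M T^-1], RHS [L^-1 M T] ✗ — momentum is mass times velocity; should be mv⃗ (and division by a vector is undefined)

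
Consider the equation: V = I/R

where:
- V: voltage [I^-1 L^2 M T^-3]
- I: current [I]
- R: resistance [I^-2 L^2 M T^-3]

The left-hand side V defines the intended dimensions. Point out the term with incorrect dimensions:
The right-hand side term I/R

V has dimensions [I^-1 L^2 M T^-3], but I/R has dimensions [I^3 L^-2 M^-1 T^3], so the term I/R is dimensionally wrong for V.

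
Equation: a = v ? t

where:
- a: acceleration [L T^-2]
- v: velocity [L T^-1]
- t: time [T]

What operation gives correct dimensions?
division (÷): a = v ÷ t

a [L T^-2]; v [L T^-1]; t [T].
v × t → [L] ✗
v ÷ t → [L T^-2] ✓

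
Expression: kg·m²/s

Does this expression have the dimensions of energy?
No

The expression kg·m²/s has dimensions [L^2 M T^-1], but energy has dimensions [L^2 M T^-2].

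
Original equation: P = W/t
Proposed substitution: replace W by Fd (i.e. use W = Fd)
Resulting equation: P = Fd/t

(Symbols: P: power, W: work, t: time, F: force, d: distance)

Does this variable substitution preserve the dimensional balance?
Yes

[W] = [L^2 M T^-2] and [Fd] = [L^2 M T^-2]. These match, so the substitution replaces a quantity by one of the same dimensions and the result P = Fd/t has LHS [L^2 M T^-3] vs RHS [L^2 M T^-3] — still consistent.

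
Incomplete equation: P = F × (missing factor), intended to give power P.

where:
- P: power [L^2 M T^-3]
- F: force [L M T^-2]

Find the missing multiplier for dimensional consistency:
v (velocity), dimensions [L T^-1]

P has dimensions [L^2 M T^-3] and F has dimensions [L M T^-2].
The missing factor must have dimensions [L^2 M T^-3] / [L M T^-2] = [L T^-1], i.e. velocity (v).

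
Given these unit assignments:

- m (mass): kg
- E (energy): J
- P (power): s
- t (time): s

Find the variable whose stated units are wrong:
P

The variable P (power) should have units W, not s.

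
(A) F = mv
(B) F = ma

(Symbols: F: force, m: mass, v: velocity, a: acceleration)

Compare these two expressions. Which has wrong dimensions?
(A)

(A) F = mv: LHS [L M T^-2], RHS [L M T^-1] ✗
(B) F = ma: LHS [L M T^-2], RHS [L M T^-2] ✓

Expression (A) F = mv is dimensionally incorrect.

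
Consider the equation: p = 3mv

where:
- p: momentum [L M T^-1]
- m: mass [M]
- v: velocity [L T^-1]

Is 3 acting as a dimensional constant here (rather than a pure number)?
No

p has dimensions [L M T^-1] and mv already has dimensions [L M T^-1], so the equation balances without 3 contributing any dimensions. 3 is a pure (dimensionless) number; changing or removing it would not affect dimensional consistency.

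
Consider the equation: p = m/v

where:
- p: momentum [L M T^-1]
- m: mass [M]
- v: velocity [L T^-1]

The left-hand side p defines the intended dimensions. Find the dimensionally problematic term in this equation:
The right-hand side term m/v

p has dimensions [L M T^-1], but m/v has dimensions [L^-1 M T], so the term m/v is dimensionally wrong for p.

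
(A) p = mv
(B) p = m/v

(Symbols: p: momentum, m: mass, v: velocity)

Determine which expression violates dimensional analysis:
(B)

(A) p = mv: LHS [L M T^-1], RHS [L M T^-1] ✓
(B) p = m/v: LHS [L M T^-1], RHS [L^-1 M T] ✗

Expression (B) p = m/v is dimensionally incorrect.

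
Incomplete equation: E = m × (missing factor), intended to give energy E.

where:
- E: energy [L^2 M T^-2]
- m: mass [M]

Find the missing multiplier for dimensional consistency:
v² (velocity squared), dimensions [L^2 T^-2]

E has dimensions [L^2 M T^-2] and m has dimensions [M].
The missing factor must have dimensions [L^2 M T^-2] / [M] = [L^2 T^-2], i.e. velocity squared (v²).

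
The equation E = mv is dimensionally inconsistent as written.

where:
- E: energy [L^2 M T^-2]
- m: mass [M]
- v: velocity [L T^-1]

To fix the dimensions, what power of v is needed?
The exponent of v should be 2: E = mv^2

The LHS E has dimensions [L^2 M T^-2]; v has dimensions [L T^-1].
As written, the RHS mv (exponent 1 on v) has dimensions [L M T^-1], which does not match.
With exponent 2, the RHS mv^2 has dimensions [L^2 M T^-2], matching the LHS.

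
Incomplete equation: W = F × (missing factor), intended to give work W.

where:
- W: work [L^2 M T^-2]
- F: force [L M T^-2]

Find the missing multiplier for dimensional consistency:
d (distance), dimensions [L]

W has dimensions [L^2 M T^-2] and F has dimensions [L M T^-2].
The missing factor must have dimensions [L^2 M T^-2] / [L M T^-2] = [L], i.e. distance (d).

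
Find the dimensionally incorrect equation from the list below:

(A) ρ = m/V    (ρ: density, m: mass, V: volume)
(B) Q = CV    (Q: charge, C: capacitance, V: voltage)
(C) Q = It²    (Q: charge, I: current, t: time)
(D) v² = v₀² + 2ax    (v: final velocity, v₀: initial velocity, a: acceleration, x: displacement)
(C) Q = It²

The equation (C) Q = It² is dimensionally incorrect.

LHS (Q): [I T]
RHS (It²): [I T^2] ✗

The dimensions do not match. The other three equations balance.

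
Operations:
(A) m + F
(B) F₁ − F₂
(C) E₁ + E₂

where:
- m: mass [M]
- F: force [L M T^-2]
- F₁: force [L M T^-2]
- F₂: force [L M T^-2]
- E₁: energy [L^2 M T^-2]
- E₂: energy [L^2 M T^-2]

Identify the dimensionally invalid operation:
(A) m + F

(A) m + F: m [M] and F [L M T^-2] — different dimensions cannot be added/subtracted ✗
(B) F₁ − F₂: F₁ [L M T^-2] and F₂ [L M T^-2] — same dimensions ✓
(C) E₁ + E₂: E₁ [L^2 M T^-2] and E₂ [L^2 M T^-2] — same dimensions ✓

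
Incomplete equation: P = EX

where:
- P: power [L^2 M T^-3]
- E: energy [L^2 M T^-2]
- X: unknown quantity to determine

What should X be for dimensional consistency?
X = f (inverse time / frequency (1/t)), dimensions [T^-1]

P has dimensions [L^2 M T^-3]; the rest of the RHS (E) has dimensions [L^2 M T^-2].
So X must have dimensions [T^-1] — X = f (inverse time / frequency (1/t)).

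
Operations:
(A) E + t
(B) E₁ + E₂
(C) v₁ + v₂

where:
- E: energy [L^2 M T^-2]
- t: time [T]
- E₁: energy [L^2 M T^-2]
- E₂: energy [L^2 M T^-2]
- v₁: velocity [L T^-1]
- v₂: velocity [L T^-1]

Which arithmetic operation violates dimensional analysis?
(A) E + t

(A) E + t: E [L^2 M T^-2] and t [T] — different dimensions cannot be added/subtracted ✗
(B) E₁ + E₂: E₁ [L^2 M T^-2] and E₂ [L^2 M T^-2] — same dimensions ✓
(C) v₁ + v₂: v₁ [L T^-1] and v₂ [L T^-1] — same dimensions ✓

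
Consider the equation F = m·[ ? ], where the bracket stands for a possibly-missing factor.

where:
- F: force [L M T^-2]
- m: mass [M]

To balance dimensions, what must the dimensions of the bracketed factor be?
[L T^-2] — acceleration (e.g. a)

F has dimensions [L M T^-2]; m has dimensions [M].
The bracketed factor must supply [L M T^-2] / [M] = [L T^-2].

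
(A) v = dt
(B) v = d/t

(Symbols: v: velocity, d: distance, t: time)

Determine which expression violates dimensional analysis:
(A)

(A) v = dt: LHS [L T^-1], RHS [L T] ✗
(B) v = d/t: LHS [L T^-1], RHS [L T^-1] ✓

Expression (A) v = dt is dimensionally incorrect.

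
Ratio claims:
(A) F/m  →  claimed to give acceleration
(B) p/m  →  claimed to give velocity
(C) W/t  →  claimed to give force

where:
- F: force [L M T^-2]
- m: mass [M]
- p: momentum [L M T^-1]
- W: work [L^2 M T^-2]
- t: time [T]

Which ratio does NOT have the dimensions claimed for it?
(C) W/t does not give force

(A) F/m: [L T^-2] = acceleration [L T^-2] ✓
(B) p/m: [L T^-1] = velocity [L T^-1] ✓
(C) W/t: [L^2 M T^-3] ≠ force [L M T^-2] ✗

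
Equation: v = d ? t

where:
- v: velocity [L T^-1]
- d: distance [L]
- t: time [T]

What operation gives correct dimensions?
division (÷): v = d ÷ t

v [L T^-1]; d [L]; t [T].
d × t → [L T] ✗
d ÷ t → [L T^-1] ✓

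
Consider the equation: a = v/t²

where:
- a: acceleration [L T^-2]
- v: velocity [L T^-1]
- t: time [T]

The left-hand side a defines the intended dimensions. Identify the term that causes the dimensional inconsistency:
The right-hand side term v/t²

a has dimensions [L T^-2], but v/t² has dimensions [L T^-3], so the term v/t² is dimensionally wrong for a.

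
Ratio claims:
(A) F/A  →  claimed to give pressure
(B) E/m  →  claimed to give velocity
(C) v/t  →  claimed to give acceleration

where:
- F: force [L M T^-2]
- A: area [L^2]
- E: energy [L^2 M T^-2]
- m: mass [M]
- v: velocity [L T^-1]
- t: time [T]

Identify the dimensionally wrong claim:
(B) E/m does not give velocity

(A) F/A: [L^-1 M T^-2] = pressure [L^-1 M T^-2] ✓
(B) E/m: [L^2 T^-2] ≠ velocity [L T^-1] ✗
(C) v/t: [L T^-2] = acceleration [L T^-2] ✓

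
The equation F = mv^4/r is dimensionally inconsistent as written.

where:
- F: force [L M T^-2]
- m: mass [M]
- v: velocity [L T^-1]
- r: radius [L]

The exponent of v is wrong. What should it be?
The exponent of v should be 2: F = mv^2/r

The LHS F has dimensions [L M T^-2]; v has dimensions [L T^-1].
As written, the RHS mv^4/r (exponent 4 on v) has dimensions [L^3 M T^-4], which does not match.
With exponent 2, the RHS mv^2/r has dimensions [L M T^-2], matching the LHS.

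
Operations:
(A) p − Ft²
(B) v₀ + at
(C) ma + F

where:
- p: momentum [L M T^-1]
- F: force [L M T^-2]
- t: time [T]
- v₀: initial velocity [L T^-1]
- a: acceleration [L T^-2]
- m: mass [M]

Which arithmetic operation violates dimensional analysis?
(A) p − Ft²

(A) p − Ft²: p [L M T^-1] and Ft² [L M] — different dimensions cannot be added/subtracted ✗
(B) v₀ + at: v₀ [L T^-1] and at [L T^-1] — same dimensions ✓
(C) ma + F: ma [L M T^-2] and F [L M T^-2] — same dimensions ✓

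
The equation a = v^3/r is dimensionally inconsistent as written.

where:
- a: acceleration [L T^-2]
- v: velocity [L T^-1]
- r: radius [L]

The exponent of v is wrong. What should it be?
The exponent of v should be 2: a = v^2/r

The LHS a has dimensions [L T^-2]; v has dimensions [L T^-1].
As written, the RHS v^3/r (exponent 3 on v) has dimensions [L^2 T^-3], which does not match.
With exponent 2, the RHS v^2/r has dimensions [L T^-2], matching the LHS.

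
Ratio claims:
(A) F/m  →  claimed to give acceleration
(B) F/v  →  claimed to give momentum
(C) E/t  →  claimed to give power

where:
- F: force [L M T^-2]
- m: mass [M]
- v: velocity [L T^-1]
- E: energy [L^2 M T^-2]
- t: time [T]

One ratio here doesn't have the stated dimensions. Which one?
(B) F/v does not give momentum

(A) F/m: [L T^-2] = acceleration [L T^-2] ✓
(B) F/v: [M T^-1] ≠ momentum [L M T^-1] ✗
(C) E/t: [L^2 M T^-3] = power [L^2 M T^-3] ✓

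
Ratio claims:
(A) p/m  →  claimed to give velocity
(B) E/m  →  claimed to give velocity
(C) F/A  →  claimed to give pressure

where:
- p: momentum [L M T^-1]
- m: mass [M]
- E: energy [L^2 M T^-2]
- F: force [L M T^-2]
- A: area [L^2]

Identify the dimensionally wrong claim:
(B) E/m does not give velocity

(A) p/m: [L T^-1] = velocity [L T^-1] ✓
(B) E/m: [L^2 T^-2] ≠ velocity [L T^-1] ✗
(C) F/A: [L^-1 M T^-2] = pressure [L^-1 M T^-2] ✓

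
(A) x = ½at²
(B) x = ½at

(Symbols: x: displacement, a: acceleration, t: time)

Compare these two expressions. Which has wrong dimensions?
(B)

(A) x = ½at²: LHS [L], RHS [L] ✓
(B) x = ½at: LHS [L], RHS [L T^-1] ✗

Expression (B) x = ½at is dimensionally incorrect.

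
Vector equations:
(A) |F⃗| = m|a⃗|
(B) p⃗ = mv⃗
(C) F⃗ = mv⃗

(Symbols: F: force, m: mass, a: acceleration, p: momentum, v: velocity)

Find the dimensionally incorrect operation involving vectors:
(C) F⃗ = mv⃗

(A) |F⃗| = m|a⃗|: LHS [L M T^-2], RHS [L M T^-2] ✓ — magnitudes of vectors are scalars
(B) p⃗ = mv⃗: LHS [L M T^-1], RHS [L M T^-1] ✓ — mass (scalar) times velocity (vector)
(C) F⃗ = mv⃗: LHS [L M T^-2], RHS [L M T^-1] ✗ — mass times velocity is momentum, not force; should be ma⃗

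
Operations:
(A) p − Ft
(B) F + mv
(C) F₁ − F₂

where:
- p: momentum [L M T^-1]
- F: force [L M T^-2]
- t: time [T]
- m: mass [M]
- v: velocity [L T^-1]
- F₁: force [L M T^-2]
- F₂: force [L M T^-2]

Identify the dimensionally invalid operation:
(B) F + mv

(A) p − Ft: p [L M T^-1] and Ft [L M T^-1] — same dimensions ✓
(B) F + mv: F [L M T^-2] and mv [L M T^-1] — different dimensions cannot be added/subtracted ✗
(C) F₁ − F₂: F₁ [L M T^-2] and F₂ [L M T^-2] — same dimensions ✓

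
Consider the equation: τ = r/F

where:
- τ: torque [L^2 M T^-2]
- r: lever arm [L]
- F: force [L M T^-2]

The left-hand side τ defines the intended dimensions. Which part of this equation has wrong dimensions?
The right-hand side term r/F

τ has dimensions [L^2 M T^-2], but r/F has dimensions [M^-1 T^2], so the term r/F is dimensionally wrong for τ.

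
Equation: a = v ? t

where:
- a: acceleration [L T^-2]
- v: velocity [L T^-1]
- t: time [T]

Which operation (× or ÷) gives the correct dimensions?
division (÷): a = v ÷ t

a [L T^-2]; v [L T^-1]; t [T].
v × t → [L] ✗
v ÷ t → [L T^-2] ✓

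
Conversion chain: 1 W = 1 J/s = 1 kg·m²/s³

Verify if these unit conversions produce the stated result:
The chain is correct (no errors).

Correct: Watt is Joule per second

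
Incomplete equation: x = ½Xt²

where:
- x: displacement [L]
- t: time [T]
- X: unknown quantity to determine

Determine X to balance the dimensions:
X = a (acceleration), dimensions [L T^-2]

x has dimensions [L]; the rest of the RHS (½ t²) has dimensions [T^2].
So X must have dimensions [L T^-2] — X = a (acceleration).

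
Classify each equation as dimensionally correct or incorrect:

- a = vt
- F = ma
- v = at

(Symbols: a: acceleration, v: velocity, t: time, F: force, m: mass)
Dimensionally correct: F = ma, v = at
Dimensionally incorrect: a = vt
Ordered (correct first, then incorrect): F = ma, v = at, a = vt

- a = vt: LHS [L T^-2], RHS [L] → incorrect ✗
- F = ma: LHS [L M T^-2], RHS [L M T^-2] → correct ✓
- v = at: LHS [L T^-1], RHS [L T^-1] → correct ✓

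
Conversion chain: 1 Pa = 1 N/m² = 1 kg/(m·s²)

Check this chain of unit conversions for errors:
The chain is correct (no errors).

Correct: Pascal is Newton per square meter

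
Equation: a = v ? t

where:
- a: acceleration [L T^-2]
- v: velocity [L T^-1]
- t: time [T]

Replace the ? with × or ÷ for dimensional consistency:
division (÷): a = v ÷ t

a [L T^-2]; v [L T^-1]; t [T].
v × t → [L] ✗
v ÷ t → [L T^-2] ✓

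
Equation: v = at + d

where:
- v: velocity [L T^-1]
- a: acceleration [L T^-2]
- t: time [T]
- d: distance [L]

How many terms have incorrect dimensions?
1

LHS v: [L T^-1]
- at: [L T^-1] ✓
- d: [L] ✗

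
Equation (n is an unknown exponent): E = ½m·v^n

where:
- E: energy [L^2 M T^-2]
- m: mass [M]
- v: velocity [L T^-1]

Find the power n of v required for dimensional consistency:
n = 2

E has dimensions [L^2 M T^-2]; v has dimensions [L T^-1].
The rest of the RHS has dimensions [M], so v^n must supply [L^2 T^-2].
With n = 2: ½m·v^2 has dimensions [L^2 M T^-2], matching the LHS ✓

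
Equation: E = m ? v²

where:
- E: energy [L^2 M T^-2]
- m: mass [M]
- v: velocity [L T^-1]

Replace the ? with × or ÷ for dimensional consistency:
multiplication (×): E = m × v²

E [L^2 M T^-2]; m [M]; v² [L^2 T^-2].
m × v² → [L^2 M T^-2] ✓
m ÷ v² → [L^-2 M T^2] ✗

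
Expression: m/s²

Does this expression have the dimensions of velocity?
No

The expression m/s² has dimensions [L T^-2], but velocity has dimensions [L T^-1].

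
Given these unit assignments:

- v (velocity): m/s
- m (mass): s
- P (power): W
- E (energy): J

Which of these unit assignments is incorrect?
m

The variable m (mass) should have units kg, not s.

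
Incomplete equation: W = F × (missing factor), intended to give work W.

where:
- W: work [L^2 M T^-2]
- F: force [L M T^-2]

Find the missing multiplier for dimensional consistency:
d (distance), dimensions [L]

W has dimensions [L^2 M T^-2] and F has dimensions [L M T^-2].
The missing factor must have dimensions [L^2 M T^-2] / [L M T^-2] = [L], i.e. distance (d).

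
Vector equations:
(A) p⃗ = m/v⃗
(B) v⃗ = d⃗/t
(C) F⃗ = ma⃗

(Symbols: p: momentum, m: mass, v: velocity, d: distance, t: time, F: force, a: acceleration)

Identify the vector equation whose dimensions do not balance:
(A) p⃗ = m/v⃗

(A) p⃗ = m/v⃗: LHS [L M T^-1], RHS [L^-1 M T] ✗ — momentum is mass times velocity; should be mv⃗ (and division by a vector is undefined)
(B) v⃗ = d⃗/t: LHS [L T^-1], RHS [L T^-1] ✓ — displacement (vector) divided by time (scalar)
(C) F⃗ = ma⃗: LHS [L M T^-2], RHS [L M T^-2] ✓ — Force and acceleration are vectors, mass is a scalar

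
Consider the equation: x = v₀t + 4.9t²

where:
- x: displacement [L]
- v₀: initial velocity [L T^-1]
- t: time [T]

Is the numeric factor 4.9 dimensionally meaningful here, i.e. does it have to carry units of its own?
Yes

x has dimensions [L], while t² alone has dimensions [T^2]. For the equation to balance, the factor 4.9 must carry dimensions [L T^-2] — it is a dimensional constant (a numerical value of a physical quantity with its units suppressed), not a pure number.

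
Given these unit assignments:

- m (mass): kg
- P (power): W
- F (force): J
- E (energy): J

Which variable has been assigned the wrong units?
F

The variable F (force) should have units N, not J.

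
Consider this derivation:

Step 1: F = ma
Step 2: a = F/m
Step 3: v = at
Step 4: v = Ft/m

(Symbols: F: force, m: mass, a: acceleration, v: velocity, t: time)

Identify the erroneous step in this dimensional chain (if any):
No step introduces an error — all steps are dimensionally consistent.

Step 1: F = ma → LHS [L M T^-2], RHS [L M T^-2] ✓
Step 2: a = F/m → LHS [L T^-2], RHS [L T^-2] ✓
Step 3: v = at → LHS [L T^-1], RHS [L T^-1] ✓
Step 4: v = Ft/m → LHS [L T^-1], RHS [L T^-1] ✓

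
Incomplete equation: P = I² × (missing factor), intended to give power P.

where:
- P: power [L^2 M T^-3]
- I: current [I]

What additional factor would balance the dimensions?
R (resistance), dimensions [I^-2 L^2 M T^-3]

P has dimensions [L^2 M T^-3] and I² has dimensions [I^2].
The missing factor must have dimensions [L^2 M T^-3] / [I^2] = [I^-2 L^2 M T^-3], i.e. resistance (R).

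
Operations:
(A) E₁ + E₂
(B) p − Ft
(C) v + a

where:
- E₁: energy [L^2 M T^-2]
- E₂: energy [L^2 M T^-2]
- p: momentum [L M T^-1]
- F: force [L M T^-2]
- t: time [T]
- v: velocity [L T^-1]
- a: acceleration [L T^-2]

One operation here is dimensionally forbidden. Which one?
(C) v + a

(A) E₁ + E₂: E₁ [L^2 M T^-2] and E₂ [L^2 M T^-2] — same dimensions ✓
(B) p − Ft: p [L M T^-1] and Ft [L M T^-1] — same dimensions ✓
(C) v + a: v [L T^-1] and a [L T^-2] — different dimensions cannot be added/subtracted ✗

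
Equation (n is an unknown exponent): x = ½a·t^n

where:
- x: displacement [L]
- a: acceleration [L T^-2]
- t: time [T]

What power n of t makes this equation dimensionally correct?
n = 2

x has dimensions [L]; t has dimensions [T].
The rest of the RHS has dimensions [L T^-2], so t^n must supply [T^2].
With n = 2: ½a·t^2 has dimensions [L], matching the LHS ✓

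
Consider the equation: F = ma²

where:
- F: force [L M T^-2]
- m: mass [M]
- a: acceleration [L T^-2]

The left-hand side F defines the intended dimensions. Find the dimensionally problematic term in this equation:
The right-hand side term ma²

F has dimensions [L M T^-2], but ma² has dimensions [L^2 M T^-4], so the term ma² is dimensionally wrong for F.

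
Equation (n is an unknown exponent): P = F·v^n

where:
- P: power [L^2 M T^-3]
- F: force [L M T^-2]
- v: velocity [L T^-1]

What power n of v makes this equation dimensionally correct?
n = 1

P has dimensions [L^2 M T^-3]; v has dimensions [L T^-1].
The rest of the RHS has dimensions [L M T^-2], so v^n must supply [L T^-1].
With n = 1: F·v^1 has dimensions [L^2 M T^-3], matching the LHS ✓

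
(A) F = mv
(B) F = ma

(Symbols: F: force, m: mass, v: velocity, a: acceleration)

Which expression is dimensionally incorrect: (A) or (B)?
(A)

(A) F = mv: LHS [L M T^-2], RHS [L M T^-1] ✗
(B) F = ma: LHS [L M T^-2], RHS [L M T^-2] ✓

Expression (A) F = mv is dimensionally incorrect.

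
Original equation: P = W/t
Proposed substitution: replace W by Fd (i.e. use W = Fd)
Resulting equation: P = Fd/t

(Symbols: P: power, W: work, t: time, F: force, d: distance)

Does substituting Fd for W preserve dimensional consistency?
Yes

[W] = [L^2 M T^-2] and [Fd] = [L^2 M T^-2]. These match, so the substitution replaces a quantity by one of the same dimensions and the result P = Fd/t has LHS [L^2 M T^-3] vs RHS [L^2 M T^-3] — still consistent.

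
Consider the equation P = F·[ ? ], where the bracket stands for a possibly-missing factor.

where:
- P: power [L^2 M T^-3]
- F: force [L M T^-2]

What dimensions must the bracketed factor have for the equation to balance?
[L T^-1] — velocity (e.g. v)

P has dimensions [L^2 M T^-3]; F has dimensions [L M T^-2].
The bracketed factor must supply [L^2 M T^-3] / [L M T^-2] = [L T^-1].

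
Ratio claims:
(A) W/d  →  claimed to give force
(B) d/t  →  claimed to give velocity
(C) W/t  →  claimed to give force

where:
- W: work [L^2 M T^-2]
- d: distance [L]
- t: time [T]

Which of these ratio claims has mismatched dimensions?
(C) W/t does not give force

(A) W/d: [L M T^-2] = force [L M T^-2] ✓
(B) d/t: [L T^-1] = velocity [L T^-1] ✓
(C) W/t: [L^2 M T^-3] ≠ force [L M T^-2] ✗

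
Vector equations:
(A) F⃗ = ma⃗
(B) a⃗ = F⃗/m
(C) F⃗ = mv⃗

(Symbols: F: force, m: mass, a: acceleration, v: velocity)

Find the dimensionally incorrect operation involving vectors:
(C) F⃗ = mv⃗

(A) F⃗ = ma⃗: LHS [L M T^-2], RHS [L M T^-2] ✓ — Force and acceleration are vectors, mass is a scalar
(B) a⃗ = F⃗/m: LHS [L T^-2], RHS [L T^-2] ✓ — force (vector) divided by mass (scalar)
(C) F⃗ = mv⃗: LHS [L M T^-2], RHS [L M T^-1] ✗ — mass times velocity is momentum, not force; should be ma⃗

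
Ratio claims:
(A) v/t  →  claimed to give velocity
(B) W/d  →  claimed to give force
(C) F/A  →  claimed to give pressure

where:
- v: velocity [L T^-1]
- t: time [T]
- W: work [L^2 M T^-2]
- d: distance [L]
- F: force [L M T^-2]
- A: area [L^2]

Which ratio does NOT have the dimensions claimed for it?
(A) v/t does not give velocity

(A) v/t: [L T^-2] ≠ velocity [L T^-1] ✗
(B) W/d: [L M T^-2] = force [L M T^-2] ✓
(C) F/A: [L^-1 M T^-2] = pressure [L^-1 M T^-2] ✓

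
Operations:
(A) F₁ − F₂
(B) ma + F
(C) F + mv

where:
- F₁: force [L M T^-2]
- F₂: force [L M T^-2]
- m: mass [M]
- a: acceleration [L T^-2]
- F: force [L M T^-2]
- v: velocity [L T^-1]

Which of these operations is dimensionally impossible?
(C) F + mv

(A) F₁ − F₂: F₁ [L M T^-2] and F₂ [L M T^-2] — same dimensions ✓
(B) ma + F: ma [L M T^-2] and F [L M T^-2] — same dimensions ✓
(C) F + mv: F [L M T^-2] and mv [L M T^-1] — different dimensions cannot be added/subtracted ✗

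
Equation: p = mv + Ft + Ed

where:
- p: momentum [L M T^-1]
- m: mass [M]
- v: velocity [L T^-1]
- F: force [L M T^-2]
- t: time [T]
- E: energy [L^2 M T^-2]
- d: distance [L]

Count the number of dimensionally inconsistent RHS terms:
1

LHS p: [L M T^-1]
- mv: [L M T^-1] ✓
- Ft: [L M T^-1] ✓
- Ed: [L^3 M T^-2] ✗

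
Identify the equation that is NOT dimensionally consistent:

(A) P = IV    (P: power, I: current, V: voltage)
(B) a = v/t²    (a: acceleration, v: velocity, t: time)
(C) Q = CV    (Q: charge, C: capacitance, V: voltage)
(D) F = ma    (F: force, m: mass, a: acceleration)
(B) a = v/t²

The equation (B) a = v/t² is dimensionally incorrect.

LHS (a): [L T^-2]
RHS (v/t²): [L T^-3] ✗

The dimensions do not match. The other three equations balance.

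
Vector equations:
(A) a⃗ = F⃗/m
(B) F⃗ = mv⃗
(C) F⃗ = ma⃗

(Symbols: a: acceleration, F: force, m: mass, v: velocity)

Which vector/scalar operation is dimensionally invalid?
(B) F⃗ = mv⃗

(A) a⃗ = F⃗/m: LHS [L T^-2], RHS [L T^-2] ✓ — force (vector) divided by mass (scalar)
(B) F⃗ = mv⃗: LHS [L M T^-2], RHS [L M T^-1] ✗ — mass times velocity is momentum, not force; should be ma⃗
(C) F⃗ = ma⃗: LHS [L M T^-2], RHS [L M T^-2] ✓ — Force and acceleration are vectors, mass is a scalar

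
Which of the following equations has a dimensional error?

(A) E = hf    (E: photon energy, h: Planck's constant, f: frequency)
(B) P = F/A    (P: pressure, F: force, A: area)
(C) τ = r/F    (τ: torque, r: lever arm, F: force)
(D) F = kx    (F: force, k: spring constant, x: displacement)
(C) τ = r/F

The equation (C) τ = r/F is dimensionally incorrect.

LHS (τ): [L^2 M T^-2]
RHS (r/F): [M^-1 T^2] ✗

The dimensions do not match. The other three equations balance.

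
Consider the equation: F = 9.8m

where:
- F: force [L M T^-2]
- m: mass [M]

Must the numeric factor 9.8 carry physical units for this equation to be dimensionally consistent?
Yes

F has dimensions [L M T^-2], while m alone has dimensions [M]. For the equation to balance, the factor 9.8 must carry dimensions [L T^-2] — it is a dimensional constant (a numerical value of a physical quantity with its units suppressed), not a pure number.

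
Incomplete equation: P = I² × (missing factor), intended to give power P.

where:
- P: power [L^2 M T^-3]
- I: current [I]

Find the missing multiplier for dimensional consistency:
R (resistance), dimensions [I^-2 L^2 M T^-3]

P has dimensions [L^2 M T^-3] and I² has dimensions [I^2].
The missing factor must have dimensions [L^2 M T^-3] / [I^2] = [I^-2 L^2 M T^-3], i.e. resistance (R).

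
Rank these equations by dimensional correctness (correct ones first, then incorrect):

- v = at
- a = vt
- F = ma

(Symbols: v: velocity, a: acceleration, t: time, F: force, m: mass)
Dimensionally correct: v = at, F = ma
Dimensionally incorrect: a = vt
Ordered (correct first, then incorrect): v = at, F = ma, a = vt

- v = at: LHS [L T^-1], RHS [L T^-1] → correct ✓
- a = vt: LHS [L T^-2], RHS [L] → incorrect ✗
- F = ma: LHS [L M T^-2], RHS [L M T^-2] → correct ✓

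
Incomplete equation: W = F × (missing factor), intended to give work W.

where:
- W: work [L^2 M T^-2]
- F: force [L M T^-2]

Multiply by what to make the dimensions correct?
d (distance), dimensions [L]

W has dimensions [L^2 M T^-2] and F has dimensions [L M T^-2].
The missing factor must have dimensions [L^2 M T^-2] / [L M T^-2] = [L], i.e. distance (d).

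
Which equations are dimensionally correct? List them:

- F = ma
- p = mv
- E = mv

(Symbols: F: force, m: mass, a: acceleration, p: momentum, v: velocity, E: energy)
Dimensionally correct: F = ma, p = mv
Dimensionally incorrect: E = mv
Ordered (correct first, then incorrect): F = ma, p = mv, E = mv

- F = ma: LHS [L M T^-2], RHS [L M T^-2] → correct ✓
- p = mv: LHS [L M T^-1], RHS [L M T^-1] → correct ✓
- E = mv: LHS [L^2 M T^-2], RHS [L M T^-1] → incorrect ✗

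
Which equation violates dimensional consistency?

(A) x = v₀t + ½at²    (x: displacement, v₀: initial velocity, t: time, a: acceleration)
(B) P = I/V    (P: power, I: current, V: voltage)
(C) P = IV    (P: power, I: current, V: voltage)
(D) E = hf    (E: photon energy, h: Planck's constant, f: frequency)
(B) P = I/V

The equation (B) P = I/V is dimensionally incorrect.

LHS (P): [L^2 M T^-3]
RHS (I/V): [I^2 L^-2 M^-1 T^3] ✗

The dimensions do not match. The other three equations balance.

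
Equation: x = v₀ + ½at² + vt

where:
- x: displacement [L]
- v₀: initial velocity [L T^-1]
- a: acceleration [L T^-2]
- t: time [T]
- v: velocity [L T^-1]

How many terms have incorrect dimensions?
1

LHS x: [L]
- v₀: [L T^-1] ✗
- ½at²: [L] ✓
- vt: [L] ✓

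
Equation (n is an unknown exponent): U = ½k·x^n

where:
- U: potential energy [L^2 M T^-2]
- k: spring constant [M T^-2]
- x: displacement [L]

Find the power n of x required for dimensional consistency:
n = 2

U has dimensions [L^2 M T^-2]; x has dimensions [L].
The rest of the RHS has dimensions [M T^-2], so x^n must supply [L^2].
With n = 2: ½k·x^2 has dimensions [L^2 M T^-2], matching the LHS ✓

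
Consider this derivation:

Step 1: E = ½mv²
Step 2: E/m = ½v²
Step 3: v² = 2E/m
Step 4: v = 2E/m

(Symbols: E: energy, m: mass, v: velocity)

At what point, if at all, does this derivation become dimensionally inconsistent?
Step 4

Step 1: E = ½mv² → LHS [L^2 M T^-2], RHS [L^2 M T^-2] ✓
Step 2: E/m = ½v² → LHS [L^2 T^-2], RHS [L^2 T^-2] ✓
Step 3: v² = 2E/m → LHS [L^2 T^-2], RHS [L^2 T^-2] ✓
Step 4: v = 2E/m → LHS [L T^-1], RHS [L^2 T^-2] ✗

The first dimensional inconsistency appears in step 4: v = 2E/m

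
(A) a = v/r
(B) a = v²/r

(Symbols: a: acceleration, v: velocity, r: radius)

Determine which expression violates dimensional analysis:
(A)

(A) a = v/r: LHS [L T^-2], RHS [T^-1] ✗
(B) a = v²/r: LHS [L T^-2], RHS [L T^-2] ✓

Expression (A) a = v/r is dimensionally incorrect.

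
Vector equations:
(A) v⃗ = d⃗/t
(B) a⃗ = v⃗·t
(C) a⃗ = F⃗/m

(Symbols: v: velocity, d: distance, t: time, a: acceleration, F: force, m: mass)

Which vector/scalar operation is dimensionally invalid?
(B) a⃗ = v⃗·t

(A) v⃗ = d⃗/t: LHS [L T^-1], RHS [L T^-1] ✓ — displacement (vector) divided by time (scalar)
(B) a⃗ = v⃗·t: LHS [L T^-2], RHS [L] ✗ — acceleration is velocity per time; should be v⃗/t
(C) a⃗ = F⃗/m: LHS [L T^-2], RHS [L T^-2] ✓ — force (vector) divided by mass (scalar)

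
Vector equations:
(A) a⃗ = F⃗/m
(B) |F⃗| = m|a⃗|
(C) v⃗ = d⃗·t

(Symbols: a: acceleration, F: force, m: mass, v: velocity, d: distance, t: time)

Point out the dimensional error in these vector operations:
(C) v⃗ = d⃗·t

(A) a⃗ = F⃗/m: LHS [L T^-2], RHS [L T^-2] ✓ — force (vector) divided by mass (scalar)
(B) |F⃗| = m|a⃗|: LHS [L M T^-2], RHS [L M T^-2] ✓ — magnitudes of vectors are scalars
(C) v⃗ = d⃗·t: LHS [L T^-1], RHS [L T] ✗ — velocity is displacement per time; should be d⃗/t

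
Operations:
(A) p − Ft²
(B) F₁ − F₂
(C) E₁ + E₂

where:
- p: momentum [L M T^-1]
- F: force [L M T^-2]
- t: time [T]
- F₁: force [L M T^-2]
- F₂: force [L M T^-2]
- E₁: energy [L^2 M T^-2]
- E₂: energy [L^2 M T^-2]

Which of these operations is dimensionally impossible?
(A) p − Ft²

(A) p − Ft²: p [L M T^-1] and Ft² [L M] — different dimensions cannot be added/subtracted ✗
(B) F₁ − F₂: F₁ [L M T^-2] and F₂ [L M T^-2] — same dimensions ✓
(C) E₁ + E₂: E₁ [L^2 M T^-2] and E₂ [L^2 M T^-2] — same dimensions ✓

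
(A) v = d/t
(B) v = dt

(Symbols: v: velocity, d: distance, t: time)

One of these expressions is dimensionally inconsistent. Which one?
(B)

(A) v = d/t: LHS [L T^-1], RHS [L T^-1] ✓
(B) v = dt: LHS [L T^-1], RHS [L T] ✗

Expression (B) v = dt is dimensionally incorrect.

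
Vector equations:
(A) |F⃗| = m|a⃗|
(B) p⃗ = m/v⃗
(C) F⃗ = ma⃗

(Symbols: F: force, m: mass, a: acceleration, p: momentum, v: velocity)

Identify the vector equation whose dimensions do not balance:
(B) p⃗ = m/v⃗

(A) |F⃗| = m|a⃗|: LHS [L M T^-2], RHS [L M T^-2] ✓ — magnitudes of vectors are scalars
(B) p⃗ = m/v⃗: LHS [L M T^-1], RHS [L^-1 M T] ✗ — momentum is mass times velocity; should be mv⃗ (and division by a vector is undefined)
(C) F⃗ = ma⃗: LHS [L M T^-2], RHS [L M T^-2] ✓ — Force and acceleration are vectors, mass is a scalar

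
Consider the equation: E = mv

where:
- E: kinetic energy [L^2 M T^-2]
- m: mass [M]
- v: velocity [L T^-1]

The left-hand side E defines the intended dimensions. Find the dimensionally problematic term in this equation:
The right-hand side term mv

E has dimensions [L^2 M T^-2], but mv has dimensions [L M T^-1], so the term mv is dimensionally wrong for E.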